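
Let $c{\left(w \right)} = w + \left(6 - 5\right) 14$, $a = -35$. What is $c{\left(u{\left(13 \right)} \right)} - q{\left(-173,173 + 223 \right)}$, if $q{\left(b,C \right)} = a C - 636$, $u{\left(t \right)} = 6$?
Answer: $14516$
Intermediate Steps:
$q{\left(b,C \right)} = -636 - 35 C$ ($q{\left(b,C \right)} = - 35 C - 636 = -636 - 35 C$)
$c{\left(w \right)} = 14 + w$ ($c{\left(w \right)} = w + 1 \cdot 14 = w + 14 = 14 + w$)
$c{\left(u{\left(13 \right)} \right)} - q{\left(-173,173 + 223 \right)} = \left(14 + 6\right) - \left(-636 - 35 \left(173 + 223\right)\right) = 20 - \left(-636 - 13860\right) = 20 - -14496 = 20 + 14496 = 14516$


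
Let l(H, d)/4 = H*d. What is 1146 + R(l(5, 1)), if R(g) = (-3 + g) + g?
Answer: 1183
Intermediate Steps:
l(H, d) = 4*H*d (l(H, d) = 4*(H*d) = 4*H*d)
R(g) = -3 + 2*g
1146 + R(l(5, 1)) = 1146 + (-3 + 2*(4*5*1)) = 1146 + (-3 + 2*20) = 1146 + (-3 + 40) = 1146 + 37 = 1183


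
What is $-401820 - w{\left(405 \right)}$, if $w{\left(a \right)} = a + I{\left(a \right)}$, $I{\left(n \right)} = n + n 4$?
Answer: $-404250$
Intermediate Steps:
$I{\left(n \right)} = 5 n$ ($I{\left(n \right)} = n + 4 n = 5 n$)
$w{\left(a \right)} = 6 a$ ($w{\left(a \right)} = a + 5 a = 6 a$)
$-401820 - w{\left(405 \right)} = -401820 - 6 \cdot 405 = -401820 - 2430 = -404250$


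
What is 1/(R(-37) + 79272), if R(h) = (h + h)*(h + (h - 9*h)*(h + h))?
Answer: 1/1702906 ≈ 5.8723e-7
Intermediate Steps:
R(h) = 2*h*(h - 16*h²) (R(h) = (2*h)*(h + (-8*h)*(2*h)) = (2*h)*(h - 16*h²) = 2*h*(h - 16*h²))
1/(R(-37) + 79272) = 1/((-37)²*(2 - 32*(-37)) + 79272) = 1/(1369*(2 + 1184) + 79272) = 1/(1369*1186 + 79272) = 1/(1623634 + 79272) = 1/1702906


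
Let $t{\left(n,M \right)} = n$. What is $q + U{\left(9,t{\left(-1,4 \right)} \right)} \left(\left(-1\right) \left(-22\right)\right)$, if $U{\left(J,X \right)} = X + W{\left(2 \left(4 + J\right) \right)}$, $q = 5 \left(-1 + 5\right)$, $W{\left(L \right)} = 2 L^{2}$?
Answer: $29742$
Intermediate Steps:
$q = 20$ ($q = 5 \cdot 4 = 20$)
$U{\left(J,X \right)} = X + 2 \left(8 + 2 J\right)^{2}$ ($U{\left(J,X \right)} = X + 2 \left(2 \left(4 + J\right)\right)^{2} = X + 2 \left(8 + 2 J\right)^{2}$)
$q + U{\left(9,t{\left(-1,4 \right)} \right)} \left(\left(-1\right) \left(-22\right)\right) = 20 + \left(-1 + 8 \left(4 + 9\right)^{2}\right) \left(\left(-1\right) \left(-22\right)\right) = 20 + \left(-1 + 8 \cdot 13^{2}\right) 22 = 20 + \left(-1 + 8 \cdot 169\right) 22 = 20 + \left(-1 + 1352\right) 22 = 20 + 1351 \cdot 22 = 20 + 29722 = 29742$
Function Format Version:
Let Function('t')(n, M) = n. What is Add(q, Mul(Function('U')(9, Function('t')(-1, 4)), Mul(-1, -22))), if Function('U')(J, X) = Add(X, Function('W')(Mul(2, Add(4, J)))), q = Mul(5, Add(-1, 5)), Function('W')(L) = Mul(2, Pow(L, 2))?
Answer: 29742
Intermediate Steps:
q = 20 (q = Mul(5, 4) = 20)
Function('U')(J, X) = Add(X, Mul(2, Pow(Add(8, Mul(2, J)), 2))) (Function('U')(J, X) = Add(X, Mul(2, Pow(Mul(2, Add(4, J)), 2))) = Add(X, Mul(2, Pow(Add(8, Mul(2, J)), 2))))
Add(q, Mul(Function('U')(9, Function('t')(-1, 4)), Mul(-1, -22))) = Add(20, Mul(Add(-1, Mul(8, Pow(Add(4, 9), 2))), Mul(-1, -22))) = Add(20, Mul(Add(-1, Mul(8, Pow(13, 2))), 22)) = Add(20, Mul(Add(-1, Mul(8, 169)), 22)) = Add(20, Mul(Add(-1, 1352), 22)) = Add(20, Mul(1351, 22)) = Add(20, 29722) = 29742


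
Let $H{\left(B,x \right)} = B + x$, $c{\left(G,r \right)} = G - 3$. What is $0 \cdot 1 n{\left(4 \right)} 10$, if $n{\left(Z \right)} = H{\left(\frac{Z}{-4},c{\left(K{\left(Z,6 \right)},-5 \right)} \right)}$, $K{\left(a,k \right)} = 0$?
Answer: $0$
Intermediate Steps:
$c{\left(G,r \right)} = -3 + G$ ($c{\left(G,r \right)} = G - 3 = -3 + G$)
$n{\left(Z \right)} = -3 - \frac{Z}{4}$ ($n{\left(Z \right)} = \frac{Z}{-4} + \left(-3 + 0\right) = Z \left(- \frac{1}{4}\right) - 3 = - \frac{Z}{4} - 3 = -3 - \frac{Z}{4}$)
$0 \cdot 1 n{\left(4 \right)} 10 = 0 \cdot 1 \left(-3 - 1\right) 10 = 0 \left(-3 - 1\right) 10 = 0 \left(-4\right) 10 = 0 \cdot 10 = 0$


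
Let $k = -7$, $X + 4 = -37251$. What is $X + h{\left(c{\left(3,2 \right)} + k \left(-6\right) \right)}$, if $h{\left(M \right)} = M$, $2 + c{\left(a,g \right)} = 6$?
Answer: $-37209$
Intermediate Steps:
$X = -37255$ ($X = -4 - 37251 = -37255$)
$c{\left(a,g \right)} = 4$ ($c{\left(a,g \right)} = -2 + 6 = 4$)
$X + h{\left(c{\left(3,2 \right)} + k \left(-6\right) \right)} = -37255 + \left(4 - -42\right) = -37255 + \left(4 + 42\right) = -37255 + 46 = -37209$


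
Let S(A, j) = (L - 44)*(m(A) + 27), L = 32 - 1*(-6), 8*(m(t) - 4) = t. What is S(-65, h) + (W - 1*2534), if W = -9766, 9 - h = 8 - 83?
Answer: -49749/4 ≈ -12437.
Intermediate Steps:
m(t) = 4 + t/8
L = 38 (L = 32 + 6 = 38)
h = 84 (h = 9 - (8 - 83) = 9 - 1*(-75) = 9 + 75 = 84)
S(A, j) = -186 - 3*A/4 (S(A, j) = (38 - 44)*((4 + A/8) + 27) = -6*(31 + A/8) = -186 - 3*A/4)
S(-65, h) + (W - 1*2534) = (-186 - 3/4*(-65)) + (-9766 - 1*2534) = (-186 + 195/4) + (-9766 - 2534) = -549/4 - 12300 = -49749/4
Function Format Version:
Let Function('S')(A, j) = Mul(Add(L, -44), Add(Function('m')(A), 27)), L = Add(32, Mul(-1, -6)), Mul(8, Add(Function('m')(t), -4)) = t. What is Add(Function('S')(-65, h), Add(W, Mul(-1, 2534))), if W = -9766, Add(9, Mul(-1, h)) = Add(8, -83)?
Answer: Rational(-49749, 4) ≈ -12437.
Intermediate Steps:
Function('m')(t) = Add(4, Mul(Rational(1, 8), t))
L = 38 (L = Add(32, 6) = 38)
h = 84 (h = Add(9, Mul(-1, Add(8, -83))) = Add(9, Mul(-1, -75)) = Add(9, 75) = 84)
Function('S')(A, j) = Add(-186, Mul(Rational(-3, 4), A)) (Function('S')(A, j) = Mul(Add(38, -44), Add(Add(4, Mul(Rational(1, 8), A)), 27)) = Mul(-6, Add(31, Mul(Rational(1, 8), A))) = Add(-186, Mul(Rational(-3, 4), A)))
Add(Function('S')(-65, h), Add(W, Mul(-1, 2534))) = Add(Add(-186, Mul(Rational(-3, 4), -65)), Add(-9766, Mul(-1, 2534))) = Add(Add(-186, Rational(195, 4)), Add(-9766, -2534)) = Add(Rational(-549, 4), -12300) = Rational(-49749, 4)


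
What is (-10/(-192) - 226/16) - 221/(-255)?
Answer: -2113/160 ≈ -13.206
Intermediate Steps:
(-10/(-192) - 226/16) - 221/(-255) = (-10*(-1/192) - 226*1/16) - 221*(-1)/255 = (5/96 - 113/8) - 1*(-13/15) = -1351/96 + 13/15 = -2113/160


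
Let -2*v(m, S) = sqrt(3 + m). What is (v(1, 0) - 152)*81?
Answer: -12393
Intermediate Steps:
v(m, S) = -sqrt(3 + m)/2
(v(1, 0) - 152)*81 = (-sqrt(3 + 1)/2 - 152)*81 = (-sqrt(4)/2 - 152)*81 = (-1/2*2 - 152)*81 = (-1 - 152)*81 = -153*81 = -12393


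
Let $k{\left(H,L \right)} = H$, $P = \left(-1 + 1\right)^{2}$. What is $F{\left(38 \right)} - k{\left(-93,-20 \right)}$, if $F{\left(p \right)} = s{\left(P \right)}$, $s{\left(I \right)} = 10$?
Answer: $103$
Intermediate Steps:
$P = 0$ ($P = 0^{2} = 0$)
$F{\left(p \right)} = 10$
$F{\left(38 \right)} - k{\left(-93,-20 \right)} = 10 - -93 = 10 + 93 = 103$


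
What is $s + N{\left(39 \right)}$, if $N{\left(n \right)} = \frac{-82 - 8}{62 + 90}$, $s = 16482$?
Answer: $\frac{1252587}{76} \approx 16481.0$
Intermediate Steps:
$N{\left(n \right)} = - \frac{45}{76}$ ($N{\left(n \right)} = - \frac{90}{152} = \left(-90\right) \frac{1}{152} = - \frac{45}{76}$)
$s + N{\left(39 \right)} = 16482 - \frac{45}{76} = \frac{1252587}{76}$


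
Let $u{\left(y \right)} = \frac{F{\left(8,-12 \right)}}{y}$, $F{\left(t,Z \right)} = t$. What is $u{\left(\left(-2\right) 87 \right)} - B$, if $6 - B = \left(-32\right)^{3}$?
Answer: $- \frac{2851342}{87} \approx -32774.0$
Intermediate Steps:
$B = 32774$ ($B = 6 - \left(-32\right)^{3} = 6 - -32768 = 6 + 32768 = 32774$)
$u{\left(y \right)} = \frac{8}{y}$
$u{\left(\left(-2\right) 87 \right)} - B = \frac{8}{\left(-2\right) 87} - 32774 = \frac{8}{-174} - 32774 = 8 \left(- \frac{1}{174}\right) - 32774 = - \frac{4}{87} - 32774 = - \frac{2851342}{87}$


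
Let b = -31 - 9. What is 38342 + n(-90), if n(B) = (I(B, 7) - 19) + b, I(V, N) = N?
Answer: 38290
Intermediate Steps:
b = -40
n(B) = -52 (n(B) = (7 - 19) - 40 = -12 - 40 = -52)
38342 + n(-90) = 38342 - 52 = 38290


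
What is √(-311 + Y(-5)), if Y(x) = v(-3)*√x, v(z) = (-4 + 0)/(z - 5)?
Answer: √(-1244 + 2*I*√5)/2 ≈ 0.031699 + 17.635*I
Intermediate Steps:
v(z) = -4/(-5 + z)
Y(x) = √x/2 (Y(x) = (-4/(-5 - 3))*√x = (-4/(-8))*√x = (-4*(-⅛))*√x = √x/2)
√(-311 + Y(-5)) = √(-311 + √(-5)/2) = √(-311 + (I*√5)/2) = √(-311 + I*√5/2)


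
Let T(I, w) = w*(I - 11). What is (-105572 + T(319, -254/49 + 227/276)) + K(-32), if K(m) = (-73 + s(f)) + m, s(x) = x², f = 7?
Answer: -51667115/483 ≈ -1.0697e+5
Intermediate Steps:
T(I, w) = w*(-11 + I)
K(m) = -24 + m (K(m) = (-73 + 7²) + m = (-73 + 49) + m = -24 + m)
(-105572 + T(319, -254/49 + 227/276)) + K(-32) = (-105572 + (-254/49 + 227/276)*(-11 + 319)) + (-24 - 32) = (-105572 + (-254*1/49 + 227*(1/276))*308) - 56 = (-105572 + (-254/49 + 227/276)*308) - 56 = (-105572 - 58981/13524*308) - 56 = (-105572 - 648791/483) - 56 = -51640067/483 - 56 = -51667115/483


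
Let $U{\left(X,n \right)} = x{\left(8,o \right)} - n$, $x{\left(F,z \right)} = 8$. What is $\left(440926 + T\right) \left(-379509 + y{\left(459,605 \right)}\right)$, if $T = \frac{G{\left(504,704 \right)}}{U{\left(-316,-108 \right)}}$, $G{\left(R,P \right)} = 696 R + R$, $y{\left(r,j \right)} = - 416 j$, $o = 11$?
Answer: $- \frac{8126353869764}{29} \approx -2.8022 \cdot 10^{11}$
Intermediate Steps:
$G{\left(R,P \right)} = 697 R$
$U{\left(X,n \right)} = 8 - n$
$T = \frac{87822}{29}$ ($T = \frac{697 \cdot 504}{8 - -108} = \frac{351288}{8 + 108} = \frac{351288}{116} = 351288 \cdot \frac{1}{116} = \frac{87822}{29} \approx 3028.3$)
$\left(440926 + T\right) \left(-379509 + y{\left(459,605 \right)}\right) = \left(440926 + \frac{87822}{29}\right) \left(-379509 - 251680\right) = \frac{12874676 \left(-379509 - 251680\right)}{29} = \frac{12874676}{29} \left(-631189\right) = - \frac{8126353869764}{29}$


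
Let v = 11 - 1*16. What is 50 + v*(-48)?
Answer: 290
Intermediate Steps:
v = -5 (v = 11 - 16 = -5)
50 + v*(-48) = 50 - 5*(-48) = 50 + 240 = 290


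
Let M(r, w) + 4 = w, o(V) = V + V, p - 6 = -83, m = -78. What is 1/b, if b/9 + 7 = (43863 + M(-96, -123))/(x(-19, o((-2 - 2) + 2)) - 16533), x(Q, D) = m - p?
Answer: -1181/102519 ≈ -0.011520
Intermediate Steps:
p = -77 (p = 6 - 83 = -77)
o(V) = 2*V
M(r, w) = -4 + w
x(Q, D) = -1 (x(Q, D) = -78 - 1*(-77) = -78 + 77 = -1)
b = -102519/1181 (b = -63 + 9*((43863 + (-4 - 123))/(-1 - 16533)) = -63 + 9*((43863 - 127)/(-16534)) = -63 + 9*(43736*(-1/16534)) = -63 + 9*(-3124/1181) = -63 - 28116/1181 = -102519/1181 ≈ -86.807)
1/b = 1/(-102519/1181) = -1181/102519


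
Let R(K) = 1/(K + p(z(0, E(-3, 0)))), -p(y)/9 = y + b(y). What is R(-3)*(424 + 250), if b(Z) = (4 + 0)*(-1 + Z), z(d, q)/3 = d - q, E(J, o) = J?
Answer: -337/186 ≈ -1.8118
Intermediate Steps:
z(d, q) = -3*q + 3*d (z(d, q) = 3*(d - q) = -3*q + 3*d)
b(Z) = -4 + 4*Z (b(Z) = 4*(-1 + Z) = -4 + 4*Z)
p(y) = 36 - 45*y (p(y) = -9*(y + (-4 + 4*y)) = -9*(-4 + 5*y) = 36 - 45*y)
R(K) = 1/(-369 + K) (R(K) = 1/(K + (36 - 45*(-3*(-3) + 3*0))) = 1/(K + (36 - 45*(9 + 0))) = 1/(K + (36 - 45*9)) = 1/(K + (36 - 405)) = 1/(K - 369) = 1/(-369 + K))
R(-3)*(424 + 250) = (424 + 250)/(-369 - 3) = 674/(-372) = -1/372*674 = -337/186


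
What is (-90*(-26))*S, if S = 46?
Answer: 107640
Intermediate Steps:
(-90*(-26))*S = -90*(-26)*46 = 2340*46 = 107640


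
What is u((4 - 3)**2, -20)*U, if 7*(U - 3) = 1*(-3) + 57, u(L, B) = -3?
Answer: -225/7 ≈ -32.143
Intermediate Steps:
U = 75/7 (U = 3 + (1*(-3) + 57)/7 = 3 + (-3 + 57)/7 = 3 + (1/7)*54 = 3 + 54/7 = 75/7 ≈ 10.714)
u((4 - 3)**2, -20)*U = -3*75/7 = -225/7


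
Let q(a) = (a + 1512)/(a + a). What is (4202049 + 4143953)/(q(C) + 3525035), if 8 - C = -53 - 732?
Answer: 1890965596/798672545 ≈ 2.3676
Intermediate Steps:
C = 793 (C = 8 - (-53 - 732) = 8 - 1*(-785) = 8 + 785 = 793)
q(a) = (1512 + a)/(2*a) (q(a) = (1512 + a)/((2*a)) = (1512 + a)*(1/(2*a)) = (1512 + a)/(2*a))
(4202049 + 4143953)/(q(C) + 3525035) = (4202049 + 4143953)/((½)*(1512 + 793)/793 + 3525035) = 8346002/((½)*(1/793)*2305 + 3525035) = 8346002/(2305/1586 + 3525035) = 8346002/(5590707815/1586) = 8346002*(1586/5590707815) = 1890965596/798672545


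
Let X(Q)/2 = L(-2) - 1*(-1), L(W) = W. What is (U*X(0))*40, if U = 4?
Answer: -320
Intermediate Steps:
X(Q) = -2 (X(Q) = 2*(-2 - 1*(-1)) = 2*(-2 + 1) = 2*(-1) = -2)
(U*X(0))*40 = (4*(-2))*40 = -8*40 = -320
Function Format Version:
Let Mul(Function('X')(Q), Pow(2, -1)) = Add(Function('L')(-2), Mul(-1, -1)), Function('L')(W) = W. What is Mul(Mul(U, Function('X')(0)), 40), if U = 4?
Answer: -320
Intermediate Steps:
Function('X')(Q) = -2 (Function('X')(Q) = Mul(2, Add(-2, Mul(-1, -1))) = Mul(2, Add(-2, 1)) = Mul(2, -1) = -2)
Mul(Mul(U, Function('X')(0)), 40) = Mul(Mul(4, -2), 40) = Mul(-8, 40) = -320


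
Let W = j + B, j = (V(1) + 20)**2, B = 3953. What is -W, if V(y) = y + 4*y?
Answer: -4578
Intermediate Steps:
V(y) = 5*y
j = 625 (j = (5*1 + 20)**2 = (5 + 20)**2 = 25**2 = 625)
W = 4578 (W = 625 + 3953 = 4578)
-W = -1*4578 = -4578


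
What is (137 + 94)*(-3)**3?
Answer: -6237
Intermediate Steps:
(137 + 94)*(-3)**3 = 231*(-27) = -6237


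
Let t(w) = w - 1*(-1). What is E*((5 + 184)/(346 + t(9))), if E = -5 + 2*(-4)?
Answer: -2457/356 ≈ -6.9017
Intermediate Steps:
t(w) = 1 + w (t(w) = w + 1 = 1 + w)
E = -13 (E = -5 - 8 = -13)
E*((5 + 184)/(346 + t(9))) = -13*(5 + 184)/(346 + (1 + 9)) = -2457/(346 + 10) = -2457/356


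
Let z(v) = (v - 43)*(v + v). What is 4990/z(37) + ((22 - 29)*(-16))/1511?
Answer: -3745081/335442 ≈ -11.165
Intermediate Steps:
z(v) = 2*v*(-43 + v) (z(v) = (-43 + v)*(2*v) = 2*v*(-43 + v))
4990/z(37) + ((22 - 29)*(-16))/1511 = 4990/((2*37*(-43 + 37))) + ((22 - 29)*(-16))/1511 = 4990/((2*37*(-6))) - 7*(-16)*(1/1511) = 4990/(-444) + 112*(1/1511) = 4990*(-1/444) + 112/1511 = -2495/222 + 112/1511 = -3745081/335442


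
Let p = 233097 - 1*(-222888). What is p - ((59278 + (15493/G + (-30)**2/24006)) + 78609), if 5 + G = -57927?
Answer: 73730694695029/231785932 ≈ 3.1810e+5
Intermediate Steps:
G = -57932 (G = -5 - 57927 = -57932)
p = 455985 (p = 233097 + 222888 = 455985)
p - ((59278 + (15493/G + (-30)**2/24006)) + 78609) = 455985 - ((59278 + (15493/(-57932) + (-30)**2/24006)) + 78609) = 455985 - ((59278 + (15493*(-1/57932) + 900*(1/24006))) + 78609) = 455985 - ((59278 + (-15493/57932 + 150/4001)) + 78609) = 455985 - ((59278 - 53297693/231785932) + 78609) = 455985 - (13739753179403/231785932 + 78609) = 455985 - 1*31960213507991/231785932 = 455985 - 31960213507991/231785932 = 73730694695029/231785932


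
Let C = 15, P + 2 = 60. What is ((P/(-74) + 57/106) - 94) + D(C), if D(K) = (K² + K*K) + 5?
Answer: 1414877/3922 ≈ 360.75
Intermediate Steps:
P = 58 (P = -2 + 60 = 58)
D(K) = 5 + 2*K² (D(K) = (K² + K²) + 5 = 2*K² + 5 = 5 + 2*K²)
((P/(-74) + 57/106) - 94) + D(C) = ((58/(-74) + 57/106) - 94) + (5 + 2*15²) = ((58*(-1/74) + 57*(1/106)) - 94) + (5 + 2*225) = ((-29/37 + 57/106) - 94) + (5 + 450) = (-965/3922 - 94) + 455 = -369633/3922 + 455 = 1414877/3922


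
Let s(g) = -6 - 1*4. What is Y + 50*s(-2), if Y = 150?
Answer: -350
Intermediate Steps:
s(g) = -10 (s(g) = -6 - 4 = -10)
Y + 50*s(-2) = 150 + 50*(-10) = 150 - 500 = -350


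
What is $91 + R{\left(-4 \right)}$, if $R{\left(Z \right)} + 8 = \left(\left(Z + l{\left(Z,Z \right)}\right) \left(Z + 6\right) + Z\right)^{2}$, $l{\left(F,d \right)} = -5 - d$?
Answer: $279$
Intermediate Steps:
$R{\left(Z \right)} = -8 + \left(-30 - 4 Z\right)^{2}$ ($R{\left(Z \right)} = -8 + \left(\left(Z - \left(5 + Z\right)\right) \left(Z + 6\right) + Z\right)^{2} = -8 + \left(- 5 \left(6 + Z\right) + Z\right)^{2} = -8 + \left(\left(-30 - 5 Z\right) + Z\right)^{2} = -8 + \left(-30 - 4 Z\right)^{2}$)
$91 + R{\left(-4 \right)} = 91 + \left(892 + 16 \left(-4\right)^{2} + 240 \left(-4\right)\right) = 91 + \left(892 + 16 \cdot 16 - 960\right) = 91 + \left(892 + 256 - 960\right) = 91 + 188 = 279$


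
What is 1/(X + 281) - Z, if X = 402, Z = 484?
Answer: -330571/683 ≈ -484.00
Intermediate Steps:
1/(X + 281) - Z = 1/(402 + 281) - 1*484 = 1/683 - 484 = -330571/683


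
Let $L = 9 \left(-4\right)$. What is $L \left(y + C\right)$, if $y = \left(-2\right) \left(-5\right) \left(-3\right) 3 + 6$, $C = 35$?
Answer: $1764$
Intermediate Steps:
$L = -36$
$y = -84$ ($y = 10 \left(-3\right) 3 + 6 = \left(-30\right) 3 + 6 = -90 + 6 = -84$)
$L \left(y + C\right) = - 36 \left(-84 + 35\right) = \left(-36\right) \left(-49\right) = 1764$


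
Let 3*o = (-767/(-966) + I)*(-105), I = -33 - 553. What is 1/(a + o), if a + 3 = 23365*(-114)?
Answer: -138/364752049 ≈ -3.7834e-7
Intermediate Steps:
I = -586
a = -2663613 (a = -3 + 23365*(-114) = -3 - 2663610 = -2663613)
o = 2826545/138 (o = ((-767/(-966) - 586)*(-105))/3 = ((-767*(-1/966) - 586)*(-105))/3 = ((767/966 - 586)*(-105))/3 = (-565309/966*(-105))/3 = (⅓)*(2826545/46) = 2826545/138 ≈ 20482.)
1/(a + o) = 1/(-2663613 + 2826545/138) = 1/(-364752049/138) = -138/364752049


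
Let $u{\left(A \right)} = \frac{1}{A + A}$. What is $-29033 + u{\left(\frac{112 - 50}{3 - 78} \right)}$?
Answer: $- \frac{3600167}{124} \approx -29034.0$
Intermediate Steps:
$u{\left(A \right)} = \frac{1}{2 A}$
$-29033 + u{\left(\frac{112 - 50}{3 - 78} \right)} = -29033 + \frac{1}{2 \frac{112 - 50}{3 - 78}} = -29033 + \frac{1}{2 \frac{62}{3 - 78}} = -29033 + \frac{1}{2 \frac{62}{-75}} = -29033 + \frac{1}{2 \cdot 62 \left(- \frac{1}{75}\right)} = -29033 + \frac{1}{2 \left(- \frac{62}{75}\right)} = -29033 + \frac{1}{2} \left(- \frac{75}{62}\right) = -29033 - \frac{75}{124} = - \frac{3600167}{124}$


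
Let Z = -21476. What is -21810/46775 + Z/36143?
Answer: -358563746/338117765 ≈ -1.0605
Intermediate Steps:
-21810/46775 + Z/36143 = -21810/46775 - 21476/36143 = -21810*1/46775 - 21476*1/36143 = -4362/9355 - 21476/36143 = -358563746/338117765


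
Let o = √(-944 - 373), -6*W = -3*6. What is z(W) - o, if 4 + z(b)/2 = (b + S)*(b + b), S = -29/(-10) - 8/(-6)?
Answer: 394/5 - I*√1317 ≈ 78.8 - 36.29*I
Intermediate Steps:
S = 127/30 (S = -29*(-⅒) - 8*(-⅙) = 29/10 + 4/3 = 127/30 ≈ 4.2333)
W = 3 (W = -(-1)*6/2 = -⅙*(-18) = 3)
z(b) = -8 + 4*b*(127/30 + b) (z(b) = -8 + 2*((b + 127/30)*(b + b)) = -8 + 2*((127/30 + b)*(2*b)) = -8 + 2*(2*b*(127/30 + b)) = -8 + 4*b*(127/30 + b))
o = I*√1317 (o = √(-1317) = I*√1317 ≈ 36.29*I)
z(W) - o = (-8 + 4*3² + (254/15)*3) - I*√1317 = (-8 + 4*9 + 254/5) - I*√1317 = (-8 + 36 + 254/5) - I*√1317 = 394/5 - I*√1317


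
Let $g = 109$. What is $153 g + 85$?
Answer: $16762$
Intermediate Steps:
$153 g + 85 = 153 \cdot 109 + 85 = 16677 + 85 = 16762$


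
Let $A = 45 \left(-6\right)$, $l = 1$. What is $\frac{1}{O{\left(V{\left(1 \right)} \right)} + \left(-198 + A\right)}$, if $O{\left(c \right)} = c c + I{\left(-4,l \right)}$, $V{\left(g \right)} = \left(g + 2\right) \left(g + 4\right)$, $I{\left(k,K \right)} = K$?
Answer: $- \frac{1}{242} \approx -0.0041322$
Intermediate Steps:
$V{\left(g \right)} = \left(2 + g\right) \left(4 + g\right)$
$A = -270$
$O{\left(c \right)} = 1 + c^{2}$ ($O{\left(c \right)} = c c + 1 = c^{2} + 1 = 1 + c^{2}$)
$\frac{1}{O{\left(V{\left(1 \right)} \right)} + \left(-198 + A\right)} = \frac{1}{\left(1 + \left(8 + 1^{2} + 6 \cdot 1\right)^{2}\right) - 468} = \frac{1}{\left(1 + \left(8 + 1 + 6\right)^{2}\right) - 468} = \frac{1}{\left(1 + 15^{2}\right) - 468} = \frac{1}{\left(1 + 225\right) - 468} = \frac{1}{226 - 468} = \frac{1}{-242} = - \frac{1}{242}$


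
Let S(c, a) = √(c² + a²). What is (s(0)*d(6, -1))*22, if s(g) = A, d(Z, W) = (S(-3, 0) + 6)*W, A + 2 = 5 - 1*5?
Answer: 396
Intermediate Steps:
S(c, a) = √(a² + c²)
A = -2 (A = -2 + (5 - 1*5) = -2 + (5 - 5) = -2 + 0 = -2)
d(Z, W) = 9*W (d(Z, W) = (√(0² + (-3)²) + 6)*W = (√(0 + 9) + 6)*W = (√9 + 6)*W = (3 + 6)*W = 9*W)
s(g) = -2
(s(0)*d(6, -1))*22 = -18*(-1)*22 = -2*(-9)*22 = 18*22 = 396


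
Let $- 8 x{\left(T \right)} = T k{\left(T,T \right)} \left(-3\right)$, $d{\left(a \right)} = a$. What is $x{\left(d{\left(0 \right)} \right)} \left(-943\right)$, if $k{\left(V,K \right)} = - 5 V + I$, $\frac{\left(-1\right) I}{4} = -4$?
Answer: $0$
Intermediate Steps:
$I = 16$ ($I = \left(-4\right) \left(-4\right) = 16$)
$k{\left(V,K \right)} = 16 - 5 V$ ($k{\left(V,K \right)} = - 5 V + 16 = 16 - 5 V$)
$x{\left(T \right)} = \frac{3 T \left(16 - 5 T\right)}{8}$ ($x{\left(T \right)} = - \frac{T \left(16 - 5 T\right) \left(-3\right)}{8} = - \frac{\left(-3\right) T \left(16 - 5 T\right)}{8} = \frac{3 T \left(16 - 5 T\right)}{8}$)
$x{\left(d{\left(0 \right)} \right)} \left(-943\right) = \frac{3}{8} \cdot 0 \left(16 - 0\right) \left(-943\right) = \frac{3}{8} \cdot 0 \left(16 + 0\right) \left(-943\right) = \frac{3}{8} \cdot 0 \cdot 16 \left(-943\right) = 0 \left(-943\right) = 0$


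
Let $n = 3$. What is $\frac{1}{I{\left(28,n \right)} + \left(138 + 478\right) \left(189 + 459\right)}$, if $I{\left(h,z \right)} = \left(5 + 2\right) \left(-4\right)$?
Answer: $\frac{1}{399140} \approx 2.5054 \cdot 10^{-6}$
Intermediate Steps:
$I{\left(h,z \right)} = -28$ ($I{\left(h,z \right)} = 7 \left(-4\right) = -28$)
$\frac{1}{I{\left(28,n \right)} + \left(138 + 478\right) \left(189 + 459\right)} = \frac{1}{-28 + \left(138 + 478\right) \left(189 + 459\right)} = \frac{1}{-28 + 616 \cdot 648} = \frac{1}{-28 + 399168} = \frac{1}{399140}$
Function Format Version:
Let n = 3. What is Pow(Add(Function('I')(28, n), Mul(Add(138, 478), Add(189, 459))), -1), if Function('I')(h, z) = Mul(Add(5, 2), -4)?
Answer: Rational(1, 399140) ≈ 2.5054e-6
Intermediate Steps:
Function('I')(h, z) = -28 (Function('I')(h, z) = Mul(7, -4) = -28)
Pow(Add(Function('I')(28, n), Mul(Add(138, 478), Add(189, 459))), -1) = Pow(Add(-28, Mul(Add(138, 478), Add(189, 459))), -1) = Pow(Add(-28, Mul(616, 648)), -1) = Pow(Add(-28, 399168), -1) = Pow(399140, -1) = Rational(1, 399140)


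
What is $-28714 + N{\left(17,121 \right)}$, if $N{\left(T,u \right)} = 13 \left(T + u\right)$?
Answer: $-26920$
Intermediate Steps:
$N{\left(T,u \right)} = 13 T + 13 u$
$-28714 + N{\left(17,121 \right)} = -28714 + \left(13 \cdot 17 + 13 \cdot 121\right) = -28714 + \left(221 + 1573\right) = -28714 + 1794 = -26920$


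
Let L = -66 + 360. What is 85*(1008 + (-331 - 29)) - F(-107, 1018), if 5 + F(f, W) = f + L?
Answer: 54898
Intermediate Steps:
L = 294
F(f, W) = 289 + f (F(f, W) = -5 + (f + 294) = -5 + (294 + f) = 289 + f)
85*(1008 + (-331 - 29)) - F(-107, 1018) = 85*(1008 + (-331 - 29)) - (289 - 107) = 85*(1008 - 360) - 1*182 = 85*648 - 182 = 55080 - 182 = 54898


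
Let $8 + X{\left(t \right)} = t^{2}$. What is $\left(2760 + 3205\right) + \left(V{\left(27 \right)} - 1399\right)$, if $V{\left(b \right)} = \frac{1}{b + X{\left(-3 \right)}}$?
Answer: $\frac{127849}{28} \approx 4566.0$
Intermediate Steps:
$X{\left(t \right)} = -8 + t^{2}$
$V{\left(b \right)} = \frac{1}{1 + b}$ ($V{\left(b \right)} = \frac{1}{b - \left(8 - \left(-3\right)^{2}\right)} = \frac{1}{b + \left(-8 + 9\right)} = \frac{1}{b + 1} = \frac{1}{1 + b}$)
$\left(2760 + 3205\right) + \left(V{\left(27 \right)} - 1399\right) = \left(2760 + 3205\right) + \left(\frac{1}{1 + 27} - 1399\right) = 5965 - \left(1399 - \frac{1}{28}\right) = 5965 + \left(\frac{1}{28} - 1399\right) = 5965 - \frac{39171}{28} = \frac{127849}{28}$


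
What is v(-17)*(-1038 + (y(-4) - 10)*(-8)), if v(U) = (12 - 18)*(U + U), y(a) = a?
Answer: -188904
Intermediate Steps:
v(U) = -12*U
v(-17)*(-1038 + (y(-4) - 10)*(-8)) = (-12*(-17))*(-1038 + (-4 - 10)*(-8)) = 204*(-1038 - 14*(-8)) = 204*(-1038 + 112) = 204*(-926) = -188904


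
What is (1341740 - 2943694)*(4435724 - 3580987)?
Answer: -1369249356098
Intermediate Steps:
(1341740 - 2943694)*(4435724 - 3580987) = -1601954*854737 = -1369249356098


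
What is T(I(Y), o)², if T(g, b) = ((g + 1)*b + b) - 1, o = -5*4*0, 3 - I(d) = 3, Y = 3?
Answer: 1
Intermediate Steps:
I(d) = 0 (I(d) = 3 - 1*3 = 3 - 3 = 0)
o = 0 (o = -20*0 = 0)
T(g, b) = -1 + b + b*(1 + g) (T(g, b) = ((1 + g)*b + b) - 1 = (b*(1 + g) + b) - 1 = (b + b*(1 + g)) - 1 = -1 + b + b*(1 + g))
T(I(Y), o)² = (-1 + 2*0 + 0*0)² = (-1 + 0 + 0)² = (-1)² = 1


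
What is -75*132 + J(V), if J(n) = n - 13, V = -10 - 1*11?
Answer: -9934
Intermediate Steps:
V = -21 (V = -10 - 11 = -21)
J(n) = -13 + n
-75*132 + J(V) = -75*132 + (-13 - 21) = -9900 - 34 = -9934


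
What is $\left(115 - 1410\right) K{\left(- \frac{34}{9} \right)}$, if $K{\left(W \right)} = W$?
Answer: $\frac{44030}{9} \approx 4892.2$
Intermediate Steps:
$\left(115 - 1410\right) K{\left(- \frac{34}{9} \right)} = \left(115 - 1410\right) \left(- \frac{34}{9}\right) = - 1295 \left(\left(-34\right) \frac{1}{9}\right) = \left(-1295\right) \left(- \frac{34}{9}\right) = \frac{44030}{9}$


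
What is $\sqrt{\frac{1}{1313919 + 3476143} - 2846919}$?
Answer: $\frac{i \sqrt{65321685194848006574}}{4790062} \approx 1687.3 i$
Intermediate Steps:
$\sqrt{\frac{1}{1313919 + 3476143} - 2846919} = \sqrt{\frac{1}{4790062} - 2846919} = \sqrt{- \frac{13636918518977}{4790062}} = \frac{i \sqrt{65321685194848006574}}{4790062}$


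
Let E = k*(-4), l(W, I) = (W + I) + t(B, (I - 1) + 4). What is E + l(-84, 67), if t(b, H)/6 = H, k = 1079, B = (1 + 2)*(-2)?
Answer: -3913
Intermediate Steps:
B = -6 (B = 3*(-2) = -6)
t(b, H) = 6*H
l(W, I) = 18 + W + 7*I (l(W, I) = (W + I) + 6*((I - 1) + 4) = (I + W) + 6*((-1 + I) + 4) = (I + W) + 6*(3 + I) = (I + W) + (18 + 6*I) = 18 + W + 7*I)
E = -4316 (E = 1079*(-4) = -4316)
E + l(-84, 67) = -4316 + (18 - 84 + 7*67) = -4316 + (18 - 84 + 469) = -4316 + 403 = -3913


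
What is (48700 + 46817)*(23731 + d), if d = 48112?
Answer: 6862227831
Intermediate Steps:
(48700 + 46817)*(23731 + d) = (48700 + 46817)*(23731 + 48112) = 95517*71843 = 6862227831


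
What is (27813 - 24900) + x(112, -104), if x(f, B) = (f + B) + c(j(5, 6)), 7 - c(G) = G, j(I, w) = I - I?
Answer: 2928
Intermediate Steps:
j(I, w) = 0
c(G) = 7 - G
x(f, B) = 7 + B + f (x(f, B) = (f + B) + (7 - 1*0) = (B + f) + (7 + 0) = (B + f) + 7 = 7 + B + f)
(27813 - 24900) + x(112, -104) = (27813 - 24900) + (7 - 104 + 112) = 2913 + 15 = 2928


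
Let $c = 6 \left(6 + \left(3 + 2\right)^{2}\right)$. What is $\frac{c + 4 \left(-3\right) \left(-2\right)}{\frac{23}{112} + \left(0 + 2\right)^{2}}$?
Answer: $\frac{7840}{157} \approx 49.936$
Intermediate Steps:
$c = 186$ ($c = 6 \left(6 + 5^{2}\right) = 6 \left(6 + 25\right) = 6 \cdot 31 = 186$)
$\frac{c + 4 \left(-3\right) \left(-2\right)}{\frac{23}{112} + \left(0 + 2\right)^{2}} = \frac{186 + 4 \left(-3\right) \left(-2\right)}{\frac{23}{112} + \left(0 + 2\right)^{2}} = \frac{186 - -24}{23 \cdot \frac{1}{112} + 2^{2}} = \frac{186 + 24}{\frac{23}{112} + 4} = \frac{210}{\frac{471}{112}} = 210 \cdot \frac{112}{471} = \frac{7840}{157}$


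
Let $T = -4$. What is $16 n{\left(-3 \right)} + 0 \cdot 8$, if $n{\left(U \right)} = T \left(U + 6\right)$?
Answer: $-192$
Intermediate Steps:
$n{\left(U \right)} = -24 - 4 U$ ($n{\left(U \right)} = - 4 \left(U + 6\right) = - 4 \left(6 + U\right) = -24 - 4 U$)
$16 n{\left(-3 \right)} + 0 \cdot 8 = 16 \left(-24 - -12\right) + 0 \cdot 8 = 16 \left(-24 + 12\right) + 0 = 16 \left(-12\right) + 0 = -192 + 0 = -192$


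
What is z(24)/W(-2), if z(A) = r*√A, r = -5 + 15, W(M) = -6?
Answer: -10*√6/3 ≈ -8.1650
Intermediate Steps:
r = 10
z(A) = 10*√A
z(24)/W(-2) = (10*√24)/(-6) = (10*(2*√6))*(-⅙) = (20*√6)*(-⅙) = -10*√6/3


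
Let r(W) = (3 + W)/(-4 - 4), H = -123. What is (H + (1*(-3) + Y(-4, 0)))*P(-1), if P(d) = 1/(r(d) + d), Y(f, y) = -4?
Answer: 104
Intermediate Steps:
r(W) = -3/8 - W/8 (r(W) = (3 + W)/(-8) = (3 + W)*(-1/8) = -3/8 - W/8)
P(d) = 1/(-3/8 + 7*d/8) (P(d) = 1/((-3/8 - d/8) + d) = 1/(-3/8 + 7*d/8))
(H + (1*(-3) + Y(-4, 0)))*P(-1) = (-123 + (1*(-3) - 4))*(8/(-3 + 7*(-1))) = (-123 + (-3 - 4))*(8/(-3 - 7)) = (-123 - 7)*(8/(-10)) = -1040*(-1)/10 = -130*(-4/5) = 104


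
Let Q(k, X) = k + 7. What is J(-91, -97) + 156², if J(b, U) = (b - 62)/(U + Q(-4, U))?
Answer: 2287737/94 ≈ 24338.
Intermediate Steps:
Q(k, X) = 7 + k
J(b, U) = (-62 + b)/(3 + U) (J(b, U) = (b - 62)/(U + (7 - 4)) = (-62 + b)/(U + 3) = (-62 + b)/(3 + U))
J(-91, -97) + 156² = (-62 - 91)/(3 - 97) + 156² = -153/(-94) + 24336 = -1/94*(-153) + 24336 = 153/94 + 24336 = 2287737/94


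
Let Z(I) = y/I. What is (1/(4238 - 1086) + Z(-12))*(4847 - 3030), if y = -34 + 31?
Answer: 1433613/3152 ≈ 454.83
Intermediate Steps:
y = -3
Z(I) = -3/I
(1/(4238 - 1086) + Z(-12))*(4847 - 3030) = (1/(4238 - 1086) - 3/(-12))*(4847 - 3030) = (1/3152 - 3*(-1/12))*1817 = (1/3152 + ¼)*1817 = (789/3152)*1817 = 1433613/3152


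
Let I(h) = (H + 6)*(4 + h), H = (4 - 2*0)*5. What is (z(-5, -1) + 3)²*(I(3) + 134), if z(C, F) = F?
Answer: 1264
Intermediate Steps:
H = 20 (H = (4 + 0)*5 = 4*5 = 20)
I(h) = 104 + 26*h (I(h) = (20 + 6)*(4 + h) = 26*(4 + h) = 104 + 26*h)
(z(-5, -1) + 3)²*(I(3) + 134) = (-1 + 3)²*((104 + 26*3) + 134) = 2²*((104 + 78) + 134) = 4*(182 + 134) = 4*316 = 1264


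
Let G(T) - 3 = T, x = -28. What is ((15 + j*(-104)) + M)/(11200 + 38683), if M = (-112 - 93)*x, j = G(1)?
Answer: 5339/49883 ≈ 0.10703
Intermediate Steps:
G(T) = 3 + T
j = 4 (j = 3 + 1 = 4)
M = 5740 (M = (-112 - 93)*(-28) = -205*(-28) = 5740)
((15 + j*(-104)) + M)/(11200 + 38683) = ((15 + 4*(-104)) + 5740)/(11200 + 38683) = ((15 - 416) + 5740)/49883 = (-401 + 5740)*(1/49883) = 5339*(1/49883) = 5339/49883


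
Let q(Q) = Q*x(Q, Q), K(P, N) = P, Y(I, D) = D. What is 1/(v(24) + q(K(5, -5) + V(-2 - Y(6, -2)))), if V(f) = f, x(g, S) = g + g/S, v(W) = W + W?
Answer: 1/78 ≈ 0.012821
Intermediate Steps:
v(W) = 2*W
q(Q) = Q*(1 + Q) (q(Q) = Q*(Q + Q/Q) = Q*(Q + 1) = Q*(1 + Q))
1/(v(24) + q(K(5, -5) + V(-2 - Y(6, -2)))) = 1/(2*24 + (5 + (-2 - 1*(-2)))*(1 + (5 + (-2 - 1*(-2))))) = 1/(48 + (5 + (-2 + 2))*(1 + (5 + (-2 + 2)))) = 1/(48 + (5 + 0)*(1 + (5 + 0))) = 1/(48 + 5*(1 + 5)) = 1/(48 + 5*6) = 1/(48 + 30) = 1/78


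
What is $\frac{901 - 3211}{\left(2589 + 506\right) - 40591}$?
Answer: $\frac{1155}{18748} \approx 0.061607$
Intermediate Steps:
$\frac{901 - 3211}{\left(2589 + 506\right) - 40591} = - \frac{2310}{3095 - 40591} = - \frac{2310}{-37496} = \left(-2310\right) \left(- \frac{1}{37496}\right) = \frac{1155}{18748}$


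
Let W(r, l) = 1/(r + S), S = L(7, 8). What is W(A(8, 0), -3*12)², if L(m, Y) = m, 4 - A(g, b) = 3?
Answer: 1/64 ≈ 0.015625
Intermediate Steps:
A(g, b) = 1 (A(g, b) = 4 - 1*3 = 4 - 3 = 1)
S = 7
W(r, l) = 1/(7 + r) (W(r, l) = 1/(r + 7) = 1/(7 + r))
W(A(8, 0), -3*12)² = (1/(7 + 1))² = (1/8)² = (⅛)² = 1/64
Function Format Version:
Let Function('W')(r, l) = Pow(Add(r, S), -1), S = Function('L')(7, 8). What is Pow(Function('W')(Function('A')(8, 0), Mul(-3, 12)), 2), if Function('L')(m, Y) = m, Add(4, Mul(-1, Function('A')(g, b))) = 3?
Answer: Rational(1, 64) ≈ 0.015625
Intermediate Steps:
Function('A')(g, b) = 1 (Function('A')(g, b) = Add(4, Mul(-1, 3)) = Add(4, -3) = 1)
S = 7
Function('W')(r, l) = Pow(Add(7, r), -1) (Function('W')(r, l) = Pow(Add(r, 7), -1) = Pow(Add(7, r), -1))
Pow(Function('W')(Function('A')(8, 0), Mul(-3, 12)), 2) = Pow(Pow(Add(7, 1), -1), 2) = Pow(Pow(8, -1), 2) = Pow(Rational(1, 8), 2) = Rational(1, 64)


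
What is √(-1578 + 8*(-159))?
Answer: 5*I*√114 ≈ 53.385*I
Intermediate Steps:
√(-1578 + 8*(-159)) = √(-1578 - 1272) = √(-2850) = 5*I*√114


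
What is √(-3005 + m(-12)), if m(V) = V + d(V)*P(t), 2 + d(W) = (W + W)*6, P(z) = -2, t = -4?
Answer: 5*I*√109 ≈ 52.202*I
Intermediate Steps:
d(W) = -2 + 12*W (d(W) = -2 + (W + W)*6 = -2 + (2*W)*6 = -2 + 12*W)
m(V) = 4 - 23*V (m(V) = V + (-2 + 12*V)*(-2) = V + (4 - 24*V) = 4 - 23*V)
√(-3005 + m(-12)) = √(-3005 + (4 - 23*(-12))) = √(-3005 + (4 + 276)) = √(-3005 + 280) = √(-2725) = 5*I*√109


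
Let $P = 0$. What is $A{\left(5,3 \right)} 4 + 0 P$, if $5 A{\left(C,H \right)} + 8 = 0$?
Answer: $- \frac{32}{5} \approx -6.4$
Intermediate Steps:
$A{\left(C,H \right)} = - \frac{8}{5}$ ($A{\left(C,H \right)} = - \frac{8}{5} + \frac{1}{5} \cdot 0 = - \frac{8}{5} + 0 = - \frac{8}{5}$)
$A{\left(5,3 \right)} 4 + 0 P = \left(- \frac{8}{5}\right) 4 + 0 \cdot 0 = - \frac{32}{5} + 0 = - \frac{32}{5}$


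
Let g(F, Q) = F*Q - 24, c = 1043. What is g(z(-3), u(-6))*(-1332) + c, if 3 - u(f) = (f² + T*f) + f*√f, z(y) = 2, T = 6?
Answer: 25019 - 15984*I*√6 ≈ 25019.0 - 39153.0*I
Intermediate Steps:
u(f) = 3 - f² - f^(3/2) - 6*f (u(f) = 3 - ((f² + 6*f) + f*√f) = 3 - ((f² + 6*f) + f^(3/2)) = 3 - (f² + f^(3/2) + 6*f) = 3 + (-f² - f^(3/2) - 6*f) = 3 - f² - f^(3/2) - 6*f)
g(F, Q) = -24 + F*Q
g(z(-3), u(-6))*(-1332) + c = (-24 + 2*(3 - 1*(-6)² - (-6)^(3/2) - 6*(-6)))*(-1332) + 1043 = (-24 + 2*(3 - 1*36 - (-6)*I*√6 + 36))*(-1332) + 1043 = (-24 + 2*(3 - 36 + 6*I*√6 + 36))*(-1332) + 1043 = (-24 + 2*(3 + 6*I*√6))*(-1332) + 1043 = (-24 + (6 + 12*I*√6))*(-1332) + 1043 = (-18 + 12*I*√6)*(-1332) + 1043 = (23976 - 15984*I*√6) + 1043 = 25019 - 15984*I*√6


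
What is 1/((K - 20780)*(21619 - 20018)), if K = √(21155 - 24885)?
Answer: -2078/69133122013 - I*√3730/691331220130 ≈ -3.0058e-8 - 8.8342e-11*I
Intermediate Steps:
K = I*√3730 (K = √(-3730) = I*√3730 ≈ 61.074*I)
1/((K - 20780)*(21619 - 20018)) = 1/((I*√3730 - 20780)*(21619 - 20018)) = 1/((-20780 + I*√3730)*1601) = 1/(-33268780 + 1601*I*√3730)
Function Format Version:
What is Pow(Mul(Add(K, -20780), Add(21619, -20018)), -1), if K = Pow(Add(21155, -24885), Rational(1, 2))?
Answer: Add(Rational(-2078, 69133122013), Mul(Rational(-1, 691331220130), I, Pow(3730, Rational(1, 2)))) ≈ Add(-3.0058e-8, Mul(-8.8342e-11, I))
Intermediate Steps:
K = Mul(I, Pow(3730, Rational(1, 2))) (K = Pow(-3730, Rational(1, 2)) = Mul(I, Pow(3730, Rational(1, 2))) ≈ Mul(61.074, I))
Pow(Mul(Add(K, -20780), Add(21619, -20018)), -1) = Pow(Mul(Add(Mul(I, Pow(3730, Rational(1, 2))), -20780), Add(21619, -20018)), -1) = Pow(Mul(Add(-20780, Mul(I, Pow(3730, Rational(1, 2)))), 1601), -1) = Pow(Add(-33268780, Mul(1601, I, Pow(3730, Rational(1, 2)))), -1)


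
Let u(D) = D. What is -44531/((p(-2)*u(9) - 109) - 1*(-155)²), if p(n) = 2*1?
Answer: 44531/24116 ≈ 1.8465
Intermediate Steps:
p(n) = 2
-44531/((p(-2)*u(9) - 109) - 1*(-155)²) = -44531/((2*9 - 109) - 1*(-155)²) = -44531/((18 - 109) - 1*24025) = -44531/(-91 - 24025) = -44531/(-24116) = -44531*(-1/24116) = 44531/24116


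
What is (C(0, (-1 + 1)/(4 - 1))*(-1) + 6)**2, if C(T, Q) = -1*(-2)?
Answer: 16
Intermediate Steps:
C(T, Q) = 2
(C(0, (-1 + 1)/(4 - 1))*(-1) + 6)**2 = (2*(-1) + 6)**2 = (-2 + 6)**2 = 4**2 = 16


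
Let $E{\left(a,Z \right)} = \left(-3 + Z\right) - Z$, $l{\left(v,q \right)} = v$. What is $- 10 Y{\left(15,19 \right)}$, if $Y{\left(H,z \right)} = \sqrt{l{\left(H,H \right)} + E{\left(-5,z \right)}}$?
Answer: $- 20 \sqrt{3} \approx -34.641$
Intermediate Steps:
$E{\left(a,Z \right)} = -3$
$Y{\left(H,z \right)} = \sqrt{-3 + H}$ ($Y{\left(H,z \right)} = \sqrt{H - 3} = \sqrt{-3 + H}$)
$- 10 Y{\left(15,19 \right)} = - 10 \sqrt{-3 + 15} = - 10 \sqrt{12} = - 10 \cdot 2 \sqrt{3} = - 20 \sqrt{3}$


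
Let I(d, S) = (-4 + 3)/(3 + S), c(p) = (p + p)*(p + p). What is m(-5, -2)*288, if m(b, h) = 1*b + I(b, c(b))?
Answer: -148608/103 ≈ -1442.8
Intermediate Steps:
c(p) = 4*p**2 (c(p) = (2*p)*(2*p) = 4*p**2)
I(d, S) = -1/(3 + S)
m(b, h) = b - 1/(3 + 4*b**2) (m(b, h) = 1*b - 1/(3 + 4*b**2) = b - 1/(3 + 4*b**2))
m(-5, -2)*288 = (-5 - 1/(3 + 4*(-5)**2))*288 = (-5 - 1/(3 + 4*25))*288 = (-5 - 1/(3 + 100))*288 = (-5 - 1/103)*288 = -516/103*288 = -148608/103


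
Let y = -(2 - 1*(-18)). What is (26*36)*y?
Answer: -18720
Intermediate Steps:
y = -20 (y = -(2 + 18) = -1*20 = -20)
(26*36)*y = (26*36)*(-20) = 936*(-20) = -18720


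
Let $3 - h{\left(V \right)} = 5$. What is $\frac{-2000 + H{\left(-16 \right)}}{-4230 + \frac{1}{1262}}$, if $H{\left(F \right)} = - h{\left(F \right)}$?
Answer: $\frac{2521476}{5338259} \approx 0.47234$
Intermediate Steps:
$h{\left(V \right)} = -2$ ($h{\left(V \right)} = 3 - 5 = -2$)
$H{\left(F \right)} = 2$ ($H{\left(F \right)} = \left(-1\right) \left(-2\right) = 2$)
$\frac{-2000 + H{\left(-16 \right)}}{-4230 + \frac{1}{1262}} = \frac{-2000 + 2}{-4230 + \frac{1}{1262}} = - \frac{1998}{-4230 + \frac{1}{1262}} = - \frac{1998}{- \frac{5338259}{1262}} = \left(-1998\right) \left(- \frac{1262}{5338259}\right) = \frac{2521476}{5338259}$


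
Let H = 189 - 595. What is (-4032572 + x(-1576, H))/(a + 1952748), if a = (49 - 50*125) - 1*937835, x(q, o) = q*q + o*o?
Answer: -172995/126089 ≈ -1.3720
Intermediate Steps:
H = -406
x(q, o) = o² + q² (x(q, o) = q² + o² = o² + q²)
a = -944036 (a = (49 - 6250) - 937835 = -6201 - 937835 = -944036)
(-4032572 + x(-1576, H))/(a + 1952748) = (-4032572 + ((-406)² + (-1576)²))/(-944036 + 1952748) = (-4032572 + (164836 + 2483776))/1008712 = (-4032572 + 2648612)*(1/1008712) = -1383960*1/1008712 = -172995/126089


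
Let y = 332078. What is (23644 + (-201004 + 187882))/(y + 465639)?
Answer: 10522/797717 ≈ 0.013190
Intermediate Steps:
(23644 + (-201004 + 187882))/(y + 465639) = (23644 + (-201004 + 187882))/(332078 + 465639) = (23644 - 13122)/797717 = 10522*(1/797717) = 10522/797717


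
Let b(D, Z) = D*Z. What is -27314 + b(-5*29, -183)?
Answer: -779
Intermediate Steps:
-27314 + b(-5*29, -183) = -27314 - 5*29*(-183) = -27314 - 145*(-183) = -27314 + 26535 = -779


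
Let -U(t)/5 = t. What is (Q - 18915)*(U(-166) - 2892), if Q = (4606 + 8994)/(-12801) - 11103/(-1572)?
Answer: 7692251540537/197286 ≈ 3.8990e+7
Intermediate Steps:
Q = 2367653/394572 (Q = 13600*(-1/12801) - 11103*(-1/1572) = -800/753 + 3701/524 = 2367653/394572 ≈ 6.0006)
U(t) = -5*t
(Q - 18915)*(U(-166) - 2892) = (2367653/394572 - 18915)*(-5*(-166) - 2892) = -7460961727*(830 - 2892)/394572 = -7460961727/394572*(-2062) = 7692251540537/197286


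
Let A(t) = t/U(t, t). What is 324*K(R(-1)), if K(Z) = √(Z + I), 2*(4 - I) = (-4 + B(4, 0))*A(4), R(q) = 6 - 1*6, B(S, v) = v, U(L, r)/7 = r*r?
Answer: 162*√798/7 ≈ 653.76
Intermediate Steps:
U(L, r) = 7*r² (U(L, r) = 7*(r*r) = 7*r²)
R(q) = 0 (R(q) = 6 - 6 = 0)
A(t) = 1/(7*t) (A(t) = t/((7*t²)) = t*(1/(7*t²)) = 1/(7*t))
I = 57/14 (I = 4 - (-4 + 0)*(⅐)/4/2 = 4 - (-2)*(⅐)*(¼) = 4 - (-2)/28 = 4 - ½*(-⅐) = 4 + 1/14 = 57/14 ≈ 4.0714)
K(Z) = √(57/14 + Z) (K(Z) = √(Z + 57/14) = √(57/14 + Z))
324*K(R(-1)) = 324*(√(798 + 196*0)/14) = 324*(√(798 + 0)/14) = 324*(√798/14) = 162*√798/7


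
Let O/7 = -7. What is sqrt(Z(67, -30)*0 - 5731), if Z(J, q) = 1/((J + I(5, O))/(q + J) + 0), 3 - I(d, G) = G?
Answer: I*sqrt(5731) ≈ 75.703*I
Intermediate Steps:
O = -49 (O = 7*(-7) = -49)
I(d, G) = 3 - G
Z(J, q) = (J + q)/(52 + J) (Z(J, q) = 1/((J + (3 - 1*(-49)))/(q + J) + 0) = 1/((J + (3 + 49))/(J + q) + 0) = 1/((J + 52)/(J + q) + 0) = 1/((52 + J)/(J + q) + 0) = 1/((52 + J)/(J + q)) = (J + q)/(52 + J))
sqrt(Z(67, -30)*0 - 5731) = sqrt(((67 - 30)/(52 + 67))*0 - 5731) = sqrt((37/119)*0 - 5731) = sqrt(0 - 5731) = sqrt(-5731) = I*sqrt(5731)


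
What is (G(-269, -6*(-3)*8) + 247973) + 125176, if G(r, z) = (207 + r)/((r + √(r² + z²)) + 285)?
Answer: 34643527301/92841 - 62*√93097/92841 ≈ 3.7315e+5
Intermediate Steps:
G(r, z) = (207 + r)/(285 + r + √(r² + z²))
(G(-269, -6*(-3)*8) + 247973) + 125176 = ((207 - 269)/(285 - 269 + √((-269)² + (-6*(-3)*8)²)) + 247973) + 125176 = (-62/(285 - 269 + √(72361 + (18*8)²)) + 247973) + 125176 = (-62/(285 - 269 + √(72361 + 144²)) + 247973) + 125176 = (-62/(285 - 269 + √(72361 + 20736)) + 247973) + 125176 = (-62/(285 - 269 + √93097) + 247973) + 125176 = (-62/(16 + √93097) + 247973) + 125176 = (247973 - 62/(16 + √93097)) + 125176 = 373149 - 62/(16 + √93097)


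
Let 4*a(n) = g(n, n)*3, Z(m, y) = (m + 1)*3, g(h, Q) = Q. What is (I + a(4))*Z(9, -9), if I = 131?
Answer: 4020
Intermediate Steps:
Z(m, y) = 3 + 3*m (Z(m, y) = (1 + m)*3 = 3 + 3*m)
a(n) = 3*n/4 (a(n) = (n*3)/4 = (3*n)/4 = 3*n/4)
(I + a(4))*Z(9, -9) = (131 + (3/4)*4)*(3 + 3*9) = (131 + 3)*(3 + 27) = 134*30 = 4020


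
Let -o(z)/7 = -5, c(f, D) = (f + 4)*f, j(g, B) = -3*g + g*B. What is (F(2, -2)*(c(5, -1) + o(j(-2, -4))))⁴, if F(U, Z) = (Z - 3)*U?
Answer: 409600000000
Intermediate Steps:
j(g, B) = -3*g + B*g
c(f, D) = f*(4 + f) (c(f, D) = (4 + f)*f = f*(4 + f))
F(U, Z) = U*(-3 + Z) (F(U, Z) = (-3 + Z)*U = U*(-3 + Z))
o(z) = 35 (o(z) = -7*(-5) = 35)
(F(2, -2)*(c(5, -1) + o(j(-2, -4))))⁴ = ((2*(-3 - 2))*(5*(4 + 5) + 35))⁴ = ((2*(-5))*(5*9 + 35))⁴ = (-10*(45 + 35))⁴ = (-10*80)⁴ = (-800)⁴ = 409600000000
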